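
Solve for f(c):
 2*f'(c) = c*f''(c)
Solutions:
 f(c) = C1 + C2*c^3


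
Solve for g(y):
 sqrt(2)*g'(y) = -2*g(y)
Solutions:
 g(y) = C1*exp(-sqrt(2)*y)


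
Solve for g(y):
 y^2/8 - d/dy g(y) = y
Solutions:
 g(y) = C1 + y^3/24 - y^2/2


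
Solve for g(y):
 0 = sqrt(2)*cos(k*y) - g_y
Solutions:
 g(y) = C1 + sqrt(2)*sin(k*y)/k


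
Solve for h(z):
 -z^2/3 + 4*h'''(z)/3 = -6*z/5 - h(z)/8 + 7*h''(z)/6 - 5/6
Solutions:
 h(z) = C1*exp(z/2) + C2*exp(z*(3 - sqrt(57))/16) + C3*exp(z*(3 + sqrt(57))/16) + 8*z^2/3 - 48*z/5 + 388/9


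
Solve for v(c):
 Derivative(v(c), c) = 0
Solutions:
 v(c) = C1


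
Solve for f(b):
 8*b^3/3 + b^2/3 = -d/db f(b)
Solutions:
 f(b) = C1 - 2*b^4/3 - b^3/9


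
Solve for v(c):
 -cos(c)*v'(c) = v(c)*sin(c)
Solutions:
 v(c) = C1*cos(c)


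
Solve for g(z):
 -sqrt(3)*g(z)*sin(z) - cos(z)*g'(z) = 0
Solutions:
 g(z) = C1*cos(z)^(sqrt(3))


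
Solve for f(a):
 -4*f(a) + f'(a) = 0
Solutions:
 f(a) = C1*exp(4*a)


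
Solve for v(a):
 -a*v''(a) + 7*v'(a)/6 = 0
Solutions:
 v(a) = C1 + C2*a^(13/6)


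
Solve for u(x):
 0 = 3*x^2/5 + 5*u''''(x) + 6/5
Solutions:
 u(x) = C1 + C2*x + C3*x^2 + C4*x^3 - x^6/3000 - x^4/100


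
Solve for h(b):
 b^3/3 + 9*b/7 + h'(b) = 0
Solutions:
 h(b) = C1 - b^4/12 - 9*b^2/14


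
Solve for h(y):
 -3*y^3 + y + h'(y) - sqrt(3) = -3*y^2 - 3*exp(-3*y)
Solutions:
 h(y) = C1 + 3*y^4/4 - y^3 - y^2/2 + sqrt(3)*y + exp(-3*y)


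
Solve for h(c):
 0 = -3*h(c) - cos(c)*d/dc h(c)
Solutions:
 h(c) = C1*(sin(c) - 1)^(3/2)/(sin(c) + 1)^(3/2)


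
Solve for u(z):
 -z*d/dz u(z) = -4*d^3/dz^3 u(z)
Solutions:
 u(z) = C1 + Integral(C2*airyai(2^(1/3)*z/2) + C3*airybi(2^(1/3)*z/2), z)


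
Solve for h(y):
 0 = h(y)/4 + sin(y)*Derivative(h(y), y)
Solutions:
 h(y) = C1*(cos(y) + 1)^(1/8)/(cos(y) - 1)^(1/8)


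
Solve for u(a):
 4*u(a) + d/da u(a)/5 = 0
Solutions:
 u(a) = C1*exp(-20*a)


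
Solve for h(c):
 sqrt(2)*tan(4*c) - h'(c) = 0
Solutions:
 h(c) = C1 - sqrt(2)*log(cos(4*c))/4


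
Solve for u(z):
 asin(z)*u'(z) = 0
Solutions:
 u(z) = C1


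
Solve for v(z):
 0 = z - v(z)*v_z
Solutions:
 v(z) = -sqrt(C1 + z^2)
 v(z) = sqrt(C1 + z^2)


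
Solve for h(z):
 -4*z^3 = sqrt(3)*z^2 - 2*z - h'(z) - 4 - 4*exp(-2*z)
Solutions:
 h(z) = C1 + z^4 + sqrt(3)*z^3/3 - z^2 - 4*z + 2*exp(-2*z)


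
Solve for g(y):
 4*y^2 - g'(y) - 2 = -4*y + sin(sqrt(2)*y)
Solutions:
 g(y) = C1 + 4*y^3/3 + 2*y^2 - 2*y + sqrt(2)*cos(sqrt(2)*y)/2


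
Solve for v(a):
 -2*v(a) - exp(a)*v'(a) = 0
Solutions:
 v(a) = C1*exp(2*exp(-a))


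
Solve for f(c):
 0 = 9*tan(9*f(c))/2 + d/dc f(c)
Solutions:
 f(c) = -asin(C1*exp(-81*c/2))/9 + pi/9
 f(c) = asin(C1*exp(-81*c/2))/9


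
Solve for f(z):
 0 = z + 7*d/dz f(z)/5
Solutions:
 f(z) = C1 - 5*z^2/14


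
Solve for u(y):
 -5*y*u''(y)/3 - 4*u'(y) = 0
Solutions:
 u(y) = C1 + C2/y^(7/5)


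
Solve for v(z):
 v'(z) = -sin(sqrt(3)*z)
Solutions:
 v(z) = C1 + sqrt(3)*cos(sqrt(3)*z)/3


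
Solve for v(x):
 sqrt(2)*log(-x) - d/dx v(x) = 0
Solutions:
 v(x) = C1 + sqrt(2)*x*log(-x) - sqrt(2)*x


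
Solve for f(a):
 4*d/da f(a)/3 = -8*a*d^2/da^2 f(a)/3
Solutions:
 f(a) = C1 + C2*sqrt(a)


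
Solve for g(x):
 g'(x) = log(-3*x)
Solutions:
 g(x) = C1 + x*log(-x) + x*(-1 + log(3))


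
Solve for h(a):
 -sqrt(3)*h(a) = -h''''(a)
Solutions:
 h(a) = C1*exp(-3^(1/8)*a) + C2*exp(3^(1/8)*a) + C3*sin(3^(1/8)*a) + C4*cos(3^(1/8)*a)


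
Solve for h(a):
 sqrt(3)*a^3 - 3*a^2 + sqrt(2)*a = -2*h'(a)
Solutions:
 h(a) = C1 - sqrt(3)*a^4/8 + a^3/2 - sqrt(2)*a^2/4


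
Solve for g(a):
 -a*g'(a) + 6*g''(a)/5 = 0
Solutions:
 g(a) = C1 + C2*erfi(sqrt(15)*a/6)


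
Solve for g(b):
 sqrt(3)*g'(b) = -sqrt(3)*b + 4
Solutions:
 g(b) = C1 - b^2/2 + 4*sqrt(3)*b/3


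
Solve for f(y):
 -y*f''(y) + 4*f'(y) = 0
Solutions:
 f(y) = C1 + C2*y^5


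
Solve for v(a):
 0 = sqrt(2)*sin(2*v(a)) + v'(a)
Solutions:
 v(a) = pi - acos((-C1 - exp(4*sqrt(2)*a))/(C1 - exp(4*sqrt(2)*a)))/2
 v(a) = acos((-C1 - exp(4*sqrt(2)*a))/(C1 - exp(4*sqrt(2)*a)))/2


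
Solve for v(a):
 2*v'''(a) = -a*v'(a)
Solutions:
 v(a) = C1 + Integral(C2*airyai(-2^(2/3)*a/2) + C3*airybi(-2^(2/3)*a/2), a)


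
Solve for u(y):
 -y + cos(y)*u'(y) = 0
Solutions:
 u(y) = C1 + Integral(y/cos(y), y)


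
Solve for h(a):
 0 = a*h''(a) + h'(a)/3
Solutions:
 h(a) = C1 + C2*a^(2/3)


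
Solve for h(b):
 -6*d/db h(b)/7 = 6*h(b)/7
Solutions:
 h(b) = C1*exp(-b)


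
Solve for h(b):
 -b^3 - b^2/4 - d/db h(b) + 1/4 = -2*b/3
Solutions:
 h(b) = C1 - b^4/4 - b^3/12 + b^2/3 + b/4


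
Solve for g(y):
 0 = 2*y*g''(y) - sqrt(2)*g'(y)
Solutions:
 g(y) = C1 + C2*y^(sqrt(2)/2 + 1)


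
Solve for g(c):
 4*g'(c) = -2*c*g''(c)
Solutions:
 g(c) = C1 + C2/c


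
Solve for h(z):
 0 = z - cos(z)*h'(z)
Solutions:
 h(z) = C1 + Integral(z/cos(z), z)


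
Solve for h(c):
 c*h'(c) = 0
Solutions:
 h(c) = C1


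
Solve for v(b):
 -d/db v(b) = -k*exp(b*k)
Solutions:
 v(b) = C1 + exp(b*k)


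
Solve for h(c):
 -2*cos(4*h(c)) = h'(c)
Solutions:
 h(c) = -asin((C1 + exp(16*c))/(C1 - exp(16*c)))/4 + pi/4
 h(c) = asin((C1 + exp(16*c))/(C1 - exp(16*c)))/4


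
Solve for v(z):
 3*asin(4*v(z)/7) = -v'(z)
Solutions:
 Integral(1/asin(4*_y/7), (_y, v(z))) = C1 - 3*z


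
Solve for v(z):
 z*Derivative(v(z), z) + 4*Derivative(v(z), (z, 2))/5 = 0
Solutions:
 v(z) = C1 + C2*erf(sqrt(10)*z/4)


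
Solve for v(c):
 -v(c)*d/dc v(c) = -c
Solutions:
 v(c) = -sqrt(C1 + c^2)
 v(c) = sqrt(C1 + c^2)


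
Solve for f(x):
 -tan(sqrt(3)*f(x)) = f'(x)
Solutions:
 f(x) = sqrt(3)*(pi - asin(C1*exp(-sqrt(3)*x)))/3
 f(x) = sqrt(3)*asin(C1*exp(-sqrt(3)*x))/3


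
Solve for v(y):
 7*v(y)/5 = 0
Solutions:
 v(y) = 0


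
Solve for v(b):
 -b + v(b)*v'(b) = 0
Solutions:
 v(b) = -sqrt(C1 + b^2)
 v(b) = sqrt(C1 + b^2)


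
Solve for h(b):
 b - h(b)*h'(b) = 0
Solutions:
 h(b) = -sqrt(C1 + b^2)
 h(b) = sqrt(C1 + b^2)


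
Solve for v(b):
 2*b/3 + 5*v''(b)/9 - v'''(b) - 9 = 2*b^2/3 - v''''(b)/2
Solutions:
 v(b) = C1 + C2*b + b^4/10 + 13*b^3/25 + 2457*b^2/250 + (C3*sin(b/3) + C4*cos(b/3))*exp(b)


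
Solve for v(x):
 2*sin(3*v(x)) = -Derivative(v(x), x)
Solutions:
 v(x) = -acos((-C1 - exp(12*x))/(C1 - exp(12*x)))/3 + 2*pi/3
 v(x) = acos((-C1 - exp(12*x))/(C1 - exp(12*x)))/3


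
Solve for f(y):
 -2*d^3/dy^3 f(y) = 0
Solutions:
 f(y) = C1 + C2*y + C3*y^2


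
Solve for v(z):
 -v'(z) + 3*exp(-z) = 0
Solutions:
 v(z) = C1 - 3*exp(-z)


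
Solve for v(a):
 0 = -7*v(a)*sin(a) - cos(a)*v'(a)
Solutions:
 v(a) = C1*cos(a)^7


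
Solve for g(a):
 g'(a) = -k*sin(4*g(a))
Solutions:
 g(a) = -acos((-C1 - exp(8*a*k))/(C1 - exp(8*a*k)))/4 + pi/2
 g(a) = acos((-C1 - exp(8*a*k))/(C1 - exp(8*a*k)))/4


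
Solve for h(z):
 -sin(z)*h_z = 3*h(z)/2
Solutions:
 h(z) = C1*(cos(z) + 1)^(3/4)/(cos(z) - 1)^(3/4)


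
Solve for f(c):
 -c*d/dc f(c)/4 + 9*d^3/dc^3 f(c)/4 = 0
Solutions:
 f(c) = C1 + Integral(C2*airyai(3^(1/3)*c/3) + C3*airybi(3^(1/3)*c/3), c)


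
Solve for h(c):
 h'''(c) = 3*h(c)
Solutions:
 h(c) = C3*exp(3^(1/3)*c) + (C1*sin(3^(5/6)*c/2) + C2*cos(3^(5/6)*c/2))*exp(-3^(1/3)*c/2)


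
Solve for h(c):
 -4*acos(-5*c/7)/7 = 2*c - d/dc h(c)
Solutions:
 h(c) = C1 + c^2 + 4*c*acos(-5*c/7)/7 + 4*sqrt(49 - 25*c^2)/35


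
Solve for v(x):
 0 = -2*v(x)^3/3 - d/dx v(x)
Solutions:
 v(x) = -sqrt(6)*sqrt(-1/(C1 - 2*x))/2
 v(x) = sqrt(6)*sqrt(-1/(C1 - 2*x))/2


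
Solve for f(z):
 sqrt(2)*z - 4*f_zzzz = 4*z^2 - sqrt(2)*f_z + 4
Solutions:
 f(z) = C1 + C4*exp(sqrt(2)*z/2) + 2*sqrt(2)*z^3/3 - z^2/2 + 2*sqrt(2)*z + (C2*sin(sqrt(6)*z/4) + C3*cos(sqrt(6)*z/4))*exp(-sqrt(2)*z/4)


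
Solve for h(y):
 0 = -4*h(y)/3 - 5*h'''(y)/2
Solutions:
 h(y) = C3*exp(-2*15^(2/3)*y/15) + (C1*sin(3^(1/6)*5^(2/3)*y/5) + C2*cos(3^(1/6)*5^(2/3)*y/5))*exp(15^(2/3)*y/15)


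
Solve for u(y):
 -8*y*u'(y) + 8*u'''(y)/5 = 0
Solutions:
 u(y) = C1 + Integral(C2*airyai(5^(1/3)*y) + C3*airybi(5^(1/3)*y), y)


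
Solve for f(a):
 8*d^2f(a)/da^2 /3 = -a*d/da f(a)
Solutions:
 f(a) = C1 + C2*erf(sqrt(3)*a/4)


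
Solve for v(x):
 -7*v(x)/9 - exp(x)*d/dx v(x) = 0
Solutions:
 v(x) = C1*exp(7*exp(-x)/9)


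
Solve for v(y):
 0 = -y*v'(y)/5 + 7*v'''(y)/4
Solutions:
 v(y) = C1 + Integral(C2*airyai(70^(2/3)*y/35) + C3*airybi(70^(2/3)*y/35), y)


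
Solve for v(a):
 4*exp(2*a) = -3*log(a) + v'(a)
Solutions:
 v(a) = C1 + 3*a*log(a) - 3*a + 2*exp(2*a)


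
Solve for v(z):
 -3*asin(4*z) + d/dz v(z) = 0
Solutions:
 v(z) = C1 + 3*z*asin(4*z) + 3*sqrt(1 - 16*z^2)/4


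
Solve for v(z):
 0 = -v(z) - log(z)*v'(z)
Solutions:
 v(z) = C1*exp(-li(z))


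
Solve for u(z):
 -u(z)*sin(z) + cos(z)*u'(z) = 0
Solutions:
 u(z) = C1/cos(z)


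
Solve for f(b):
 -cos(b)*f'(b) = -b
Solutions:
 f(b) = C1 + Integral(b/cos(b), b)


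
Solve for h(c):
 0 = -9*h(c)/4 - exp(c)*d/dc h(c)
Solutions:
 h(c) = C1*exp(9*exp(-c)/4)


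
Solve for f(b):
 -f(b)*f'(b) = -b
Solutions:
 f(b) = -sqrt(C1 + b^2)
 f(b) = sqrt(C1 + b^2)


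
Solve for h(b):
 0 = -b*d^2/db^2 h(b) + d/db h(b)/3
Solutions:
 h(b) = C1 + C2*b^(4/3)


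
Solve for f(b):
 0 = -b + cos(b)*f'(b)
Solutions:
 f(b) = C1 + Integral(b/cos(b), b)


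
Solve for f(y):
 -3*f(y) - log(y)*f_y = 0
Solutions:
 f(y) = C1*exp(-3*li(y))


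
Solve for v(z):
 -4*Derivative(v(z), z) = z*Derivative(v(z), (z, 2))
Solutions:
 v(z) = C1 + C2/z^3


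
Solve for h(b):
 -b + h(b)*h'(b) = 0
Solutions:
 h(b) = -sqrt(C1 + b^2)
 h(b) = sqrt(C1 + b^2)


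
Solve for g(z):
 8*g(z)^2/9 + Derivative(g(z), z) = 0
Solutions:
 g(z) = 9/(C1 + 8*z)


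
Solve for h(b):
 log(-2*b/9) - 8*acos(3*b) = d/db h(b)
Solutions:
 h(b) = C1 + b*log(-b) - 8*b*acos(3*b) - 2*b*log(3) - b + b*log(2) + 8*sqrt(1 - 9*b^2)/3


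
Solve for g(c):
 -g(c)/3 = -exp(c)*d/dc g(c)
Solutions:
 g(c) = C1*exp(-exp(-c)/3)


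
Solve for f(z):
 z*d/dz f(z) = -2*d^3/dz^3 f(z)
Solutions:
 f(z) = C1 + Integral(C2*airyai(-2^(2/3)*z/2) + C3*airybi(-2^(2/3)*z/2), z)


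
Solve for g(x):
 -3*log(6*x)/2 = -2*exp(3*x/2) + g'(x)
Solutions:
 g(x) = C1 - 3*x*log(x)/2 + 3*x*(1 - log(6))/2 + 4*exp(3*x/2)/3


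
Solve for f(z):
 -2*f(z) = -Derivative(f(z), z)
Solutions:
 f(z) = C1*exp(2*z)


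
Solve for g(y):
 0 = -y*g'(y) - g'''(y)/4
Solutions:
 g(y) = C1 + Integral(C2*airyai(-2^(2/3)*y) + C3*airybi(-2^(2/3)*y), y)


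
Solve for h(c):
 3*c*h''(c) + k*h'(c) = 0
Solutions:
 h(c) = C1 + c^(1 - re(k)/3)*(C2*sin(log(c)*Abs(im(k))/3) + C3*cos(log(c)*im(k)/3))


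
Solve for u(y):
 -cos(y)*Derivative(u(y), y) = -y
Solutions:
 u(y) = C1 + Integral(y/cos(y), y)


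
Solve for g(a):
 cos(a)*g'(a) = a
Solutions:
 g(a) = C1 + Integral(a/cos(a), a)


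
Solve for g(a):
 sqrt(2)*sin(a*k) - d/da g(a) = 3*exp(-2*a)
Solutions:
 g(a) = C1 + 3*exp(-2*a)/2 - sqrt(2)*cos(a*k)/k


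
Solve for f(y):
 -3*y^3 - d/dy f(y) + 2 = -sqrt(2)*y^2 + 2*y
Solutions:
 f(y) = C1 - 3*y^4/4 + sqrt(2)*y^3/3 - y^2 + 2*y


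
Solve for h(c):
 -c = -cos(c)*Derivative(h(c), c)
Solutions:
 h(c) = C1 + Integral(c/cos(c), c)


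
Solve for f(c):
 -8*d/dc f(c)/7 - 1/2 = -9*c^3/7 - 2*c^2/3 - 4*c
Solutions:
 f(c) = C1 + 9*c^4/32 + 7*c^3/36 + 7*c^2/4 - 7*c/16


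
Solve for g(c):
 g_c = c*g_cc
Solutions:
 g(c) = C1 + C2*c^2


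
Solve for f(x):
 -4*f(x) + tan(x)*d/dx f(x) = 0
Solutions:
 f(x) = C1*sin(x)^4


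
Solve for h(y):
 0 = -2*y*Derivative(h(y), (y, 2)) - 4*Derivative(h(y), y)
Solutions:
 h(y) = C1 + C2/y


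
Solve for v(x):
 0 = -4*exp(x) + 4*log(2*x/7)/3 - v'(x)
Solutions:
 v(x) = C1 + 4*x*log(x)/3 + 4*x*(-log(7) - 1 + log(2))/3 - 4*exp(x)


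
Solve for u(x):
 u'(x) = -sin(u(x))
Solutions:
 u(x) = -acos((-C1 - exp(2*x))/(C1 - exp(2*x))) + 2*pi
 u(x) = acos((-C1 - exp(2*x))/(C1 - exp(2*x)))


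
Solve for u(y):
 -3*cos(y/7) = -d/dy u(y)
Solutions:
 u(y) = C1 + 21*sin(y/7)


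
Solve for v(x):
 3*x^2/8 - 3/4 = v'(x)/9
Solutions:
 v(x) = C1 + 9*x^3/8 - 27*x/4


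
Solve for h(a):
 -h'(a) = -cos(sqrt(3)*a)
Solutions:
 h(a) = C1 + sqrt(3)*sin(sqrt(3)*a)/3


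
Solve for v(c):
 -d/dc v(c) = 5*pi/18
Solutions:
 v(c) = C1 - 5*pi*c/18


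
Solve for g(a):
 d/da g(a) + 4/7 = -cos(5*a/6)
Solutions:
 g(a) = C1 - 4*a/7 - 6*sin(5*a/6)/5


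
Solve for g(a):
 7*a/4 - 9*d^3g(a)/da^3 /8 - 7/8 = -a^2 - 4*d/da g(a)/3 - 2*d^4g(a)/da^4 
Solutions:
 g(a) = C1 + C2*exp(a*(27*3^(1/3)/(64*sqrt(3934) + 4015)^(1/3) + 18 + 3^(2/3)*(64*sqrt(3934) + 4015)^(1/3))/96)*sin(3^(1/6)*a*(-(64*sqrt(3934) + 4015)^(1/3) + 9*3^(2/3)/(64*sqrt(3934) + 4015)^(1/3))/32) + C3*exp(a*(27*3^(1/3)/(64*sqrt(3934) + 4015)^(1/3) + 18 + 3^(2/3)*(64*sqrt(3934) + 4015)^(1/3))/96)*cos(3^(1/6)*a*(-(64*sqrt(3934) + 4015)^(1/3) + 9*3^(2/3)/(64*sqrt(3934) + 4015)^(1/3))/32) + C4*exp(a*(-3^(2/3)*(64*sqrt(3934) + 4015)^(1/3) - 27*3^(1/3)/(64*sqrt(3934) + 4015)^(1/3) + 9)/48) - a^3/4 - 21*a^2/32 - 39*a/64


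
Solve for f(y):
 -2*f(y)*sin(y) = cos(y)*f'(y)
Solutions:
 f(y) = C1*cos(y)^2


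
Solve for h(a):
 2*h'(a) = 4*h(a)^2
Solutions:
 h(a) = -1/(C1 + 2*a)


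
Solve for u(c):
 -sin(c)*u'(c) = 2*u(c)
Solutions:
 u(c) = C1*(cos(c) + 1)/(cos(c) - 1)


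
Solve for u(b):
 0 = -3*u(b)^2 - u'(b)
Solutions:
 u(b) = 1/(C1 + 3*b)


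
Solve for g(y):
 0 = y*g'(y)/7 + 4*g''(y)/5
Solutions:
 g(y) = C1 + C2*erf(sqrt(70)*y/28)


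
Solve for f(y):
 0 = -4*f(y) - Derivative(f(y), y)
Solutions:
 f(y) = C1*exp(-4*y)


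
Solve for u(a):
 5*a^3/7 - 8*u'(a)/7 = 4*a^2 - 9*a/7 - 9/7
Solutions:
 u(a) = C1 + 5*a^4/32 - 7*a^3/6 + 9*a^2/16 + 9*a/8


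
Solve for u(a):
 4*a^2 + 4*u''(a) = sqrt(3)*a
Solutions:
 u(a) = C1 + C2*a - a^4/12 + sqrt(3)*a^3/24


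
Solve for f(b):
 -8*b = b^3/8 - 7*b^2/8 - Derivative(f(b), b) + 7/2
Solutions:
 f(b) = C1 + b^4/32 - 7*b^3/24 + 4*b^2 + 7*b/2


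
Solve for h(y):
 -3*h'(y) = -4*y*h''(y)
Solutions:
 h(y) = C1 + C2*y^(7/4)


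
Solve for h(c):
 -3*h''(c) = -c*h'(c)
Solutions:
 h(c) = C1 + C2*erfi(sqrt(6)*c/6)


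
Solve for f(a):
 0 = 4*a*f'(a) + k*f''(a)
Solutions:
 f(a) = C1 + C2*sqrt(k)*erf(sqrt(2)*a*sqrt(1/k))


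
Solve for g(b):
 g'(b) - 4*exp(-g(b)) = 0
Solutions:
 g(b) = log(C1 + 4*b)


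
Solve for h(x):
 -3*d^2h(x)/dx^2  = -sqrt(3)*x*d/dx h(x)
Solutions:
 h(x) = C1 + C2*erfi(sqrt(2)*3^(3/4)*x/6)


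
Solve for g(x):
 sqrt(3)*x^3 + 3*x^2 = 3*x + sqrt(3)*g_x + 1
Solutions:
 g(x) = C1 + x^4/4 + sqrt(3)*x^3/3 - sqrt(3)*x^2/2 - sqrt(3)*x/3


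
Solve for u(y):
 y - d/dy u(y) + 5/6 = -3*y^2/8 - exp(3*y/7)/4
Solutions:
 u(y) = C1 + y^3/8 + y^2/2 + 5*y/6 + 7*exp(3*y/7)/12


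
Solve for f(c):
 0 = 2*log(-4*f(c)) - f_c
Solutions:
 -Integral(1/(log(-_y) + 2*log(2)), (_y, f(c)))/2 = C1 - c


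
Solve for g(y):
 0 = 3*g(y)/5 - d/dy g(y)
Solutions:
 g(y) = C1*exp(3*y/5)


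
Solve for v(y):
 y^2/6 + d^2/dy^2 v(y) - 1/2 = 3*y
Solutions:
 v(y) = C1 + C2*y - y^4/72 + y^3/2 + y^2/4


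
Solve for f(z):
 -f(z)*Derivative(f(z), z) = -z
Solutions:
 f(z) = -sqrt(C1 + z^2)
 f(z) = sqrt(C1 + z^2)


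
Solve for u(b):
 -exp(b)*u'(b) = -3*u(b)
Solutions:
 u(b) = C1*exp(-3*exp(-b))


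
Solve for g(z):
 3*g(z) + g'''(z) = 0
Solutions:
 g(z) = C3*exp(-3^(1/3)*z) + (C1*sin(3^(5/6)*z/2) + C2*cos(3^(5/6)*z/2))*exp(3^(1/3)*z/2)


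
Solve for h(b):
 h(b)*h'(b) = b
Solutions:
 h(b) = -sqrt(C1 + b^2)
 h(b) = sqrt(C1 + b^2)


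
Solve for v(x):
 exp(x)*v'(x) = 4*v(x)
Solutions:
 v(x) = C1*exp(-4*exp(-x))


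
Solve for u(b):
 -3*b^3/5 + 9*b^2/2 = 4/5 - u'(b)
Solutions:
 u(b) = C1 + 3*b^4/20 - 3*b^3/2 + 4*b/5


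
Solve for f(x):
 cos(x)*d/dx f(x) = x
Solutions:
 f(x) = C1 + Integral(x/cos(x), x)


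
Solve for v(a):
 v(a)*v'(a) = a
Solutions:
 v(a) = -sqrt(C1 + a^2)
 v(a) = sqrt(C1 + a^2)


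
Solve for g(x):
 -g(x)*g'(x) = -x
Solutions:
 g(x) = -sqrt(C1 + x^2)
 g(x) = sqrt(C1 + x^2)


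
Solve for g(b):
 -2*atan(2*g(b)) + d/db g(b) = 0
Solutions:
 Integral(1/atan(2*_y), (_y, g(b))) = C1 + 2*b


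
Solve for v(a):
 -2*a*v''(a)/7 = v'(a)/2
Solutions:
 v(a) = C1 + C2/a^(3/4)


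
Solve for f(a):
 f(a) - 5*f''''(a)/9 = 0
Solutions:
 f(a) = C1*exp(-sqrt(3)*5^(3/4)*a/5) + C2*exp(sqrt(3)*5^(3/4)*a/5) + C3*sin(sqrt(3)*5^(3/4)*a/5) + C4*cos(sqrt(3)*5^(3/4)*a/5)


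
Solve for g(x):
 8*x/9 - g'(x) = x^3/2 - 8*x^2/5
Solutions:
 g(x) = C1 - x^4/8 + 8*x^3/15 + 4*x^2/9


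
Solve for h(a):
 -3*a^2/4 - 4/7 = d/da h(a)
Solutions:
 h(a) = C1 - a^3/4 - 4*a/7


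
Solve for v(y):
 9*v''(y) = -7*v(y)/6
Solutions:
 v(y) = C1*sin(sqrt(42)*y/18) + C2*cos(sqrt(42)*y/18)


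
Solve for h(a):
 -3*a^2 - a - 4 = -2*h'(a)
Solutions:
 h(a) = C1 + a^3/2 + a^2/4 + 2*a


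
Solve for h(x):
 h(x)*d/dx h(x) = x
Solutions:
 h(x) = -sqrt(C1 + x^2)
 h(x) = sqrt(C1 + x^2)


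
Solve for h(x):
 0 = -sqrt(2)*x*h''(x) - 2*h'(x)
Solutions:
 h(x) = C1 + C2*x^(1 - sqrt(2))


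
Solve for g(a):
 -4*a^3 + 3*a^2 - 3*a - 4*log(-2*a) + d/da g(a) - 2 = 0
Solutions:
 g(a) = C1 + a^4 - a^3 + 3*a^2/2 + 4*a*log(-a) + 2*a*(-1 + 2*log(2))


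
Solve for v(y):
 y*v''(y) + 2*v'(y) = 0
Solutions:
 v(y) = C1 + C2/y


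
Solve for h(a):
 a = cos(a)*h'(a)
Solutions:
 h(a) = C1 + Integral(a/cos(a), a)


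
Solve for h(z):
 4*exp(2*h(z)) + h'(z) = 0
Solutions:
 h(z) = log(-sqrt(-1/(C1 - 4*z))) - log(2)/2
 h(z) = log(-1/(C1 - 4*z))/2 - log(2)/2


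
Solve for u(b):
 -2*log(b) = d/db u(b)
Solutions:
 u(b) = C1 - 2*b*log(b) + 2*b


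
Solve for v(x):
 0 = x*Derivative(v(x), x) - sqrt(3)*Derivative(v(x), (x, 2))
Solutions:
 v(x) = C1 + C2*erfi(sqrt(2)*3^(3/4)*x/6)


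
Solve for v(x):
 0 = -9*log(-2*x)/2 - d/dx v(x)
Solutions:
 v(x) = C1 - 9*x*log(-x)/2 + 9*x*(1 - log(2))/2


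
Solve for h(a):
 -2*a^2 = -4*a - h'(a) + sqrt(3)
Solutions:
 h(a) = C1 + 2*a^3/3 - 2*a^2 + sqrt(3)*a


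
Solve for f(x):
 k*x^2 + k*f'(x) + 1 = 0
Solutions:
 f(x) = C1 - x^3/3 - x/k


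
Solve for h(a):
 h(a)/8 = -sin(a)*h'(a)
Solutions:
 h(a) = C1*(cos(a) + 1)^(1/16)/(cos(a) - 1)^(1/16)


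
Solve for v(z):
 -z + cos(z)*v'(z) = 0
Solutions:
 v(z) = C1 + Integral(z/cos(z), z)


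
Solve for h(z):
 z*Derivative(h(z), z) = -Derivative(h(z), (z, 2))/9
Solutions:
 h(z) = C1 + C2*erf(3*sqrt(2)*z/2)


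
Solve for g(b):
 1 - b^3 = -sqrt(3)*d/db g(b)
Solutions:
 g(b) = C1 + sqrt(3)*b^4/12 - sqrt(3)*b/3


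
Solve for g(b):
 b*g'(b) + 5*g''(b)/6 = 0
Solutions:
 g(b) = C1 + C2*erf(sqrt(15)*b/5)


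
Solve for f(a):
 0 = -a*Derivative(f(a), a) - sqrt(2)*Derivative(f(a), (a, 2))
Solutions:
 f(a) = C1 + C2*erf(2^(1/4)*a/2)


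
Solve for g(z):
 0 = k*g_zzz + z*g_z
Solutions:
 g(z) = C1 + Integral(C2*airyai(z*(-1/k)^(1/3)) + C3*airybi(z*(-1/k)^(1/3)), z)


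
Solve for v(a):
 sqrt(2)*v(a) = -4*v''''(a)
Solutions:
 v(a) = (C1*sin(2^(1/8)*a/2) + C2*cos(2^(1/8)*a/2))*exp(-2^(1/8)*a/2) + (C3*sin(2^(1/8)*a/2) + C4*cos(2^(1/8)*a/2))*exp(2^(1/8)*a/2)


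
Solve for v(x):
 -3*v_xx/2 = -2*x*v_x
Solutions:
 v(x) = C1 + C2*erfi(sqrt(6)*x/3)


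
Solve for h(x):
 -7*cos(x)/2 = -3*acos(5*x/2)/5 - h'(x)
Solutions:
 h(x) = C1 - 3*x*acos(5*x/2)/5 + 3*sqrt(4 - 25*x^2)/25 + 7*sin(x)/2


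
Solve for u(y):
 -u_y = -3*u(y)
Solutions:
 u(y) = C1*exp(3*y)


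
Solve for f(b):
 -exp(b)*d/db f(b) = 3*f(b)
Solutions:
 f(b) = C1*exp(3*exp(-b))


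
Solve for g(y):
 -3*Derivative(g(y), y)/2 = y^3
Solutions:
 g(y) = C1 - y^4/6


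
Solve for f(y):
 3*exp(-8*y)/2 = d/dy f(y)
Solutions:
 f(y) = C1 - 3*exp(-8*y)/16


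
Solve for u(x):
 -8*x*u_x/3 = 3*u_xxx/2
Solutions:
 u(x) = C1 + Integral(C2*airyai(-2*6^(1/3)*x/3) + C3*airybi(-2*6^(1/3)*x/3), x)


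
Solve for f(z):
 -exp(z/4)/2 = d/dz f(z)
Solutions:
 f(z) = C1 - 2*exp(z/4)


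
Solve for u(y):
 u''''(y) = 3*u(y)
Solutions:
 u(y) = C1*exp(-3^(1/4)*y) + C2*exp(3^(1/4)*y) + C3*sin(3^(1/4)*y) + C4*cos(3^(1/4)*y)


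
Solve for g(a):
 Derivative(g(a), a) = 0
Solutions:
 g(a) = C1


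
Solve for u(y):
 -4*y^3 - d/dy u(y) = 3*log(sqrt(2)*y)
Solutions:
 u(y) = C1 - y^4 - 3*y*log(y) - 3*y*log(2)/2 + 3*y


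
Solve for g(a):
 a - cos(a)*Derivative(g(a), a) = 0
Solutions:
 g(a) = C1 + Integral(a/cos(a), a)


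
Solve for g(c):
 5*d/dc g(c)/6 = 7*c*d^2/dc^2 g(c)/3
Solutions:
 g(c) = C1 + C2*c^(19/14)


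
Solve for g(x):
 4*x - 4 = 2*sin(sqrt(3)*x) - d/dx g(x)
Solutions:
 g(x) = C1 - 2*x^2 + 4*x - 2*sqrt(3)*cos(sqrt(3)*x)/3


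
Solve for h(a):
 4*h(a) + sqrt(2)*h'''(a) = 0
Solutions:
 h(a) = C3*exp(-sqrt(2)*a) + (C1*sin(sqrt(6)*a/2) + C2*cos(sqrt(6)*a/2))*exp(sqrt(2)*a/2)


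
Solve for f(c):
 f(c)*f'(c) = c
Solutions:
 f(c) = -sqrt(C1 + c^2)
 f(c) = sqrt(C1 + c^2)


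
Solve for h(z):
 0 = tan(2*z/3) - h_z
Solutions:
 h(z) = C1 - 3*log(cos(2*z/3))/2


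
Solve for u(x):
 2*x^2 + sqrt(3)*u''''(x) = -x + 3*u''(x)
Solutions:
 u(x) = C1 + C2*x + C3*exp(-3^(1/4)*x) + C4*exp(3^(1/4)*x) + x^4/18 + x^3/18 + 2*sqrt(3)*x^2/9


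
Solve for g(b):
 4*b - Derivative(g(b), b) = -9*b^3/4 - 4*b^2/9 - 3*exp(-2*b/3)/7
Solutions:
 g(b) = C1 + 9*b^4/16 + 4*b^3/27 + 2*b^2 - 9*exp(-2*b/3)/14


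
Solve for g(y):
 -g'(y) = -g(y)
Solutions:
 g(y) = C1*exp(y)


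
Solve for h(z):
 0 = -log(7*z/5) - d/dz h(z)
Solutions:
 h(z) = C1 - z*log(z) + z*log(5/7) + z


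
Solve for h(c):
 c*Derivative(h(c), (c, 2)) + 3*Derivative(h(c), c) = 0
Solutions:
 h(c) = C1 + C2/c^2


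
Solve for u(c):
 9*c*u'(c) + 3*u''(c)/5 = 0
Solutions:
 u(c) = C1 + C2*erf(sqrt(30)*c/2)


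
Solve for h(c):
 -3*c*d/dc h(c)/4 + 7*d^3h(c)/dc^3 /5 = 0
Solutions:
 h(c) = C1 + Integral(C2*airyai(1470^(1/3)*c/14) + C3*airybi(1470^(1/3)*c/14), c)


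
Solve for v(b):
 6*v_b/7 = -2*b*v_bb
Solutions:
 v(b) = C1 + C2*b^(4/7)


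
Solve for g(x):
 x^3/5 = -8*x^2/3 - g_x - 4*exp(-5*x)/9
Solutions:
 g(x) = C1 - x^4/20 - 8*x^3/9 + 4*exp(-5*x)/45


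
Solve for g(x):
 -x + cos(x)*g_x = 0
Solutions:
 g(x) = C1 + Integral(x/cos(x), x)


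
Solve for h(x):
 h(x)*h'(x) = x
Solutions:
 h(x) = -sqrt(C1 + x^2)
 h(x) = sqrt(C1 + x^2)


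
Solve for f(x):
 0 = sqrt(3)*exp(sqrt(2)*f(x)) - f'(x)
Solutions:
 f(x) = sqrt(2)*(2*log(-1/(C1 + sqrt(3)*x)) - log(2))/4


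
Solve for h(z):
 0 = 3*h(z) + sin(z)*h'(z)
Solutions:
 h(z) = C1*(cos(z) + 1)^(3/2)/(cos(z) - 1)^(3/2)


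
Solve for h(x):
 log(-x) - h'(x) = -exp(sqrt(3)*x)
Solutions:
 h(x) = C1 + x*log(-x) - x + sqrt(3)*exp(sqrt(3)*x)/3


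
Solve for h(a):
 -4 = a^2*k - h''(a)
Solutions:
 h(a) = C1 + C2*a + a^4*k/12 + 2*a^2


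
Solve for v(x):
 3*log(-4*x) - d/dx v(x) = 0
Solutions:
 v(x) = C1 + 3*x*log(-x) + 3*x*(-1 + 2*log(2))


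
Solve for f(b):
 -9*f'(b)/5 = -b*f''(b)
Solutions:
 f(b) = C1 + C2*b^(14/5)


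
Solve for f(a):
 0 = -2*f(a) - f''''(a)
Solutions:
 f(a) = (C1*sin(2^(3/4)*a/2) + C2*cos(2^(3/4)*a/2))*exp(-2^(3/4)*a/2) + (C3*sin(2^(3/4)*a/2) + C4*cos(2^(3/4)*a/2))*exp(2^(3/4)*a/2)


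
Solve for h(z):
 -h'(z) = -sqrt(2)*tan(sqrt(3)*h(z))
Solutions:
 h(z) = sqrt(3)*(pi - asin(C1*exp(sqrt(6)*z)))/3
 h(z) = sqrt(3)*asin(C1*exp(sqrt(6)*z))/3


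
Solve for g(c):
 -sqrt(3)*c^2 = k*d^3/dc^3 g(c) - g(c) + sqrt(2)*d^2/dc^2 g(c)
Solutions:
 g(c) = C1*exp(-c*((sqrt(((-27 + 4*sqrt(2)/k^2)^2 - 32/k^4)/k^2)/2 - 27/(2*k) + 2*sqrt(2)/k^3)^(1/3) + sqrt(2)/k + 2/(k^2*(sqrt(((-27 + 4*sqrt(2)/k^2)^2 - 32/k^4)/k^2)/2 - 27/(2*k) + 2*sqrt(2)/k^3)^(1/3)))/3) + C2*exp(c*((sqrt(((-27 + 4*sqrt(2)/k^2)^2 - 32/k^4)/k^2)/2 - 27/(2*k) + 2*sqrt(2)/k^3)^(1/3) - sqrt(3)*I*(sqrt(((-27 + 4*sqrt(2)/k^2)^2 - 32/k^4)/k^2)/2 - 27/(2*k) + 2*sqrt(2)/k^3)^(1/3) - 2*sqrt(2)/k - 8/(k^2*(-1 + sqrt(3)*I)*(sqrt(((-27 + 4*sqrt(2)/k^2)^2 - 32/k^4)/k^2)/2 - 27/(2*k) + 2*sqrt(2)/k^3)^(1/3)))/6) + C3*exp(c*((sqrt(((-27 + 4*sqrt(2)/k^2)^2 - 32/k^4)/k^2)/2 - 27/(2*k) + 2*sqrt(2)/k^3)^(1/3) + sqrt(3)*I*(sqrt(((-27 + 4*sqrt(2)/k^2)^2 - 32/k^4)/k^2)/2 - 27/(2*k) + 2*sqrt(2)/k^3)^(1/3) - 2*sqrt(2)/k + 8/(k^2*(1 + sqrt(3)*I)*(sqrt(((-27 + 4*sqrt(2)/k^2)^2 - 32/k^4)/k^2)/2 - 27/(2*k) + 2*sqrt(2)/k^3)^(1/3)))/6) + sqrt(3)*c^2 + 2*sqrt(6)


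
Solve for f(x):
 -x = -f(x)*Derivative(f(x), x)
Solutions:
 f(x) = -sqrt(C1 + x^2)
 f(x) = sqrt(C1 + x^2)


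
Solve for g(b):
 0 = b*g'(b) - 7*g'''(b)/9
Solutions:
 g(b) = C1 + Integral(C2*airyai(21^(2/3)*b/7) + C3*airybi(21^(2/3)*b/7), b)


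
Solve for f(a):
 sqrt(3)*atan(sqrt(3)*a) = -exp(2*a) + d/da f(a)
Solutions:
 f(a) = C1 + sqrt(3)*(a*atan(sqrt(3)*a) - sqrt(3)*log(3*a^2 + 1)/6) + exp(2*a)/2


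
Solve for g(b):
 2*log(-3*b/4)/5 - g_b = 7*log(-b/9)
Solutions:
 g(b) = C1 - 33*b*log(-b)/5 + b*(-4*log(2) + 33 + 72*log(3))/5


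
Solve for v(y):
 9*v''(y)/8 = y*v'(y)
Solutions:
 v(y) = C1 + C2*erfi(2*y/3)


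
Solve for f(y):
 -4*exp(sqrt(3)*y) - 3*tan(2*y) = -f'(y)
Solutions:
 f(y) = C1 + 4*sqrt(3)*exp(sqrt(3)*y)/3 - 3*log(cos(2*y))/2


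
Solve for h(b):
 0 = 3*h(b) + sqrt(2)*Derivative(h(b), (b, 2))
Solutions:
 h(b) = C1*sin(2^(3/4)*sqrt(3)*b/2) + C2*cos(2^(3/4)*sqrt(3)*b/2)


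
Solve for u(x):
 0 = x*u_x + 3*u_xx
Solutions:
 u(x) = C1 + C2*erf(sqrt(6)*x/6)


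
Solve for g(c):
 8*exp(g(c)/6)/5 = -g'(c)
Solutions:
 g(c) = 6*log(1/(C1 + 8*c)) + 6*log(30)


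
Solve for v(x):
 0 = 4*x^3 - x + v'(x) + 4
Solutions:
 v(x) = C1 - x^4 + x^2/2 - 4*x


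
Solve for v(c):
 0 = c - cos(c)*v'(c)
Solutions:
 v(c) = C1 + Integral(c/cos(c), c)


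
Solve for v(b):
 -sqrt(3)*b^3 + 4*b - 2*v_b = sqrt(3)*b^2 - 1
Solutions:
 v(b) = C1 - sqrt(3)*b^4/8 - sqrt(3)*b^3/6 + b^2 + b/2


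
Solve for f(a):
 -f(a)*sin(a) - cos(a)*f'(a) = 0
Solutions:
 f(a) = C1*cos(a)


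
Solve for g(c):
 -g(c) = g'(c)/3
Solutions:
 g(c) = C1*exp(-3*c)


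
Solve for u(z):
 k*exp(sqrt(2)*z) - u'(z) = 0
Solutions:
 u(z) = C1 + sqrt(2)*k*exp(sqrt(2)*z)/2


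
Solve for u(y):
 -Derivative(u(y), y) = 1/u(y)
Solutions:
 u(y) = -sqrt(C1 - 2*y)
 u(y) = sqrt(C1 - 2*y)


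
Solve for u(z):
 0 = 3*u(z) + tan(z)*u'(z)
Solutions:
 u(z) = C1/sin(z)^3


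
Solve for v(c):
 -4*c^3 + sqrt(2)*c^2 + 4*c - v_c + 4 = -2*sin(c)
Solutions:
 v(c) = C1 - c^4 + sqrt(2)*c^3/3 + 2*c^2 + 4*c - 2*cos(c)


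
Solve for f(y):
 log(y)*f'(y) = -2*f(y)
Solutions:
 f(y) = C1*exp(-2*li(y))


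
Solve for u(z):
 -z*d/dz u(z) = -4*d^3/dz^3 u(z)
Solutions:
 u(z) = C1 + Integral(C2*airyai(2^(1/3)*z/2) + C3*airybi(2^(1/3)*z/2), z)


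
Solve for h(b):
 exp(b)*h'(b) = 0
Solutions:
 h(b) = C1


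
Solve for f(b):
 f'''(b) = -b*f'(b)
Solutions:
 f(b) = C1 + Integral(C2*airyai(-b) + C3*airybi(-b), b)


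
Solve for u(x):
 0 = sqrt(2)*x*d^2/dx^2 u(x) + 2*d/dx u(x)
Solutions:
 u(x) = C1 + C2*x^(1 - sqrt(2))


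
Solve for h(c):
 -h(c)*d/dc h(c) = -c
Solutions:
 h(c) = -sqrt(C1 + c^2)
 h(c) = sqrt(C1 + c^2)


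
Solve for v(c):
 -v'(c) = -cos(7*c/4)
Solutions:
 v(c) = C1 + 4*sin(7*c/4)/7


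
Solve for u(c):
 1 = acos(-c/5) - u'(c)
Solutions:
 u(c) = C1 + c*acos(-c/5) - c + sqrt(25 - c^2)


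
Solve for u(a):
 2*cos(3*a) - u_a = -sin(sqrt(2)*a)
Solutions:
 u(a) = C1 + 2*sin(3*a)/3 - sqrt(2)*cos(sqrt(2)*a)/2


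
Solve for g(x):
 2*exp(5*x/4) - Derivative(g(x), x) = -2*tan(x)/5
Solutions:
 g(x) = C1 + 8*exp(5*x/4)/5 - 2*log(cos(x))/5


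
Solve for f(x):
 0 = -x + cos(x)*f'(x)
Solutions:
 f(x) = C1 + Integral(x/cos(x), x)


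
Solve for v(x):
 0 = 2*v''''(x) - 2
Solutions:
 v(x) = C1 + C2*x + C3*x^2 + C4*x^3 + x^4/24


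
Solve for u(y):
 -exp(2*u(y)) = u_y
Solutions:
 u(y) = log(-sqrt(-1/(C1 - y))) - log(2)/2
 u(y) = log(-1/(C1 - y))/2 - log(2)/2


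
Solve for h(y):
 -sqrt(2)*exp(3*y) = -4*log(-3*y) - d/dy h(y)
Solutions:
 h(y) = C1 - 4*y*log(-y) + 4*y*(1 - log(3)) + sqrt(2)*exp(3*y)/3


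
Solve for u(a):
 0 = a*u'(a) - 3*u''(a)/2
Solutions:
 u(a) = C1 + C2*erfi(sqrt(3)*a/3)


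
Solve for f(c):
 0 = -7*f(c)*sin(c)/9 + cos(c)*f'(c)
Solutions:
 f(c) = C1/cos(c)^(7/9)


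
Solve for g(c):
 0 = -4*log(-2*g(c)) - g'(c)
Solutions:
 Integral(1/(log(-_y) + log(2)), (_y, g(c)))/4 = C1 - c


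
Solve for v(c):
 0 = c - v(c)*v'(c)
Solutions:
 v(c) = -sqrt(C1 + c^2)
 v(c) = sqrt(C1 + c^2)


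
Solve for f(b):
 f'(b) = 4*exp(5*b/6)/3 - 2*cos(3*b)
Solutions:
 f(b) = C1 + 8*exp(5*b/6)/5 - 2*sin(3*b)/3


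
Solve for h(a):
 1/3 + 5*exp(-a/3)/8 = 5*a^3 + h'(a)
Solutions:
 h(a) = C1 - 5*a^4/4 + a/3 - 15*exp(-a/3)/8


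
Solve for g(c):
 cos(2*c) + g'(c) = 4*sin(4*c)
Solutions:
 g(c) = C1 - sin(2*c)/2 - cos(4*c)


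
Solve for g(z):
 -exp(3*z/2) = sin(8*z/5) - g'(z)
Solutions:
 g(z) = C1 + 2*exp(3*z/2)/3 - 5*cos(8*z/5)/8


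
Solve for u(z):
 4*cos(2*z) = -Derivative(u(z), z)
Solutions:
 u(z) = C1 - 2*sin(2*z)


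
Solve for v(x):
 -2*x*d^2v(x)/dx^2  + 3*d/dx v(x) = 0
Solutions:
 v(x) = C1 + C2*x^(5/2)


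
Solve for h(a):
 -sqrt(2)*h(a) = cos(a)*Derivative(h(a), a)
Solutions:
 h(a) = C1*(sin(a) - 1)^(sqrt(2)/2)/(sin(a) + 1)^(sqrt(2)/2)


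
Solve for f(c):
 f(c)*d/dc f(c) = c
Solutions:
 f(c) = -sqrt(C1 + c^2)
 f(c) = sqrt(C1 + c^2)


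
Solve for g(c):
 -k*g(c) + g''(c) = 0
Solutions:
 g(c) = C1*exp(-c*sqrt(k)) + C2*exp(c*sqrt(k))


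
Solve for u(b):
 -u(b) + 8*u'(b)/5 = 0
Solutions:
 u(b) = C1*exp(5*b/8)


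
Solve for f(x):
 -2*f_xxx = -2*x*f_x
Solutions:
 f(x) = C1 + Integral(C2*airyai(x) + C3*airybi(x), x)


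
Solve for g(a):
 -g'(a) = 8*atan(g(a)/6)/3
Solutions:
 Integral(1/atan(_y/6), (_y, g(a))) = C1 - 8*a/3


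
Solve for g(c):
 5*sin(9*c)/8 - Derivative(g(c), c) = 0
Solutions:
 g(c) = C1 - 5*cos(9*c)/72


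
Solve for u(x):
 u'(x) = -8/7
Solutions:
 u(x) = C1 - 8*x/7


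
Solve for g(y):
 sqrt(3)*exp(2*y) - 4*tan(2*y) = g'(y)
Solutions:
 g(y) = C1 + sqrt(3)*exp(2*y)/2 + 2*log(cos(2*y))


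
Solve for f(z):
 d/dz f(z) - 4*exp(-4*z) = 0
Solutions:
 f(z) = C1 - exp(-4*z)


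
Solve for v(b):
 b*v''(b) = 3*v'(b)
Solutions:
 v(b) = C1 + C2*b^4


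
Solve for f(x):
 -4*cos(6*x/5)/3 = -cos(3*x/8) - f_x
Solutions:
 f(x) = C1 - 8*sin(3*x/8)/3 + 10*sin(6*x/5)/9


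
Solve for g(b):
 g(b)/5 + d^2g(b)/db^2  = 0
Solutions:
 g(b) = C1*sin(sqrt(5)*b/5) + C2*cos(sqrt(5)*b/5)


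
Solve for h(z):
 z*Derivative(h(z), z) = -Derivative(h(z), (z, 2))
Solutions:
 h(z) = C1 + C2*erf(sqrt(2)*z/2)


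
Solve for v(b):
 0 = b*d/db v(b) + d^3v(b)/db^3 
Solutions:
 v(b) = C1 + Integral(C2*airyai(-b) + C3*airybi(-b), b)


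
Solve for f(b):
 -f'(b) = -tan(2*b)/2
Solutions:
 f(b) = C1 - log(cos(2*b))/4


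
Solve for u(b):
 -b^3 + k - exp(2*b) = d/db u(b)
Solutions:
 u(b) = C1 - b^4/4 + b*k - exp(2*b)/2


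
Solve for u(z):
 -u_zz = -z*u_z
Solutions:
 u(z) = C1 + C2*erfi(sqrt(2)*z/2)


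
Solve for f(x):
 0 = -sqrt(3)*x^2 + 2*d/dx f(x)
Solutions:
 f(x) = C1 + sqrt(3)*x^3/6


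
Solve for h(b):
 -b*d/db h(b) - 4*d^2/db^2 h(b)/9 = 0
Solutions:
 h(b) = C1 + C2*erf(3*sqrt(2)*b/4)


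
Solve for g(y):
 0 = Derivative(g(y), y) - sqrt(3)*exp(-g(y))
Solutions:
 g(y) = log(C1 + sqrt(3)*y)


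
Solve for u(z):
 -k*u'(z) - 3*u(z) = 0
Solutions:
 u(z) = C1*exp(-3*z/k)


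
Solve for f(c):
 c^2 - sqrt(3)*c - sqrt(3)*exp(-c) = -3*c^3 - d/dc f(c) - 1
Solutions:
 f(c) = C1 - 3*c^4/4 - c^3/3 + sqrt(3)*c^2/2 - c - sqrt(3)*exp(-c)


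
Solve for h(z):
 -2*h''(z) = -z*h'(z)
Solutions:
 h(z) = C1 + C2*erfi(z/2)


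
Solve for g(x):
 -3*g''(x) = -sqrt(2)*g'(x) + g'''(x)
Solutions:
 g(x) = C1 + C2*exp(x*(-3 + sqrt(4*sqrt(2) + 9))/2) + C3*exp(-x*(3 + sqrt(4*sqrt(2) + 9))/2)


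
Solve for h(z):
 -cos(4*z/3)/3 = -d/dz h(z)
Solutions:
 h(z) = C1 + sin(4*z/3)/4


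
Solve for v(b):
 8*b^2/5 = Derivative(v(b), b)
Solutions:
 v(b) = C1 + 8*b^3/15


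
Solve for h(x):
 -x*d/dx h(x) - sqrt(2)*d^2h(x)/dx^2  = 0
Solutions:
 h(x) = C1 + C2*erf(2^(1/4)*x/2)


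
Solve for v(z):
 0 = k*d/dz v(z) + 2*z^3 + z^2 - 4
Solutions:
 v(z) = C1 - z^4/(2*k) - z^3/(3*k) + 4*z/k


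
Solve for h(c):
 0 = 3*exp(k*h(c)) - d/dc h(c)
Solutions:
 h(c) = Piecewise((log(-1/(C1*k + 3*c*k))/k, Ne(k, 0)), (nan, True))
 h(c) = Piecewise((C1 + 3*c, Eq(k, 0)), (nan, True))


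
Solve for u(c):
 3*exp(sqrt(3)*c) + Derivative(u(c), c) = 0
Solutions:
 u(c) = C1 - sqrt(3)*exp(sqrt(3)*c)


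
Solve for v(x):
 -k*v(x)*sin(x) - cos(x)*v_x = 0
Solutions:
 v(x) = C1*exp(k*log(cos(x)))


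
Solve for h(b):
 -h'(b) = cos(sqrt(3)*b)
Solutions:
 h(b) = C1 - sqrt(3)*sin(sqrt(3)*b)/3


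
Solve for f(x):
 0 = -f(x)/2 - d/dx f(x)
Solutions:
 f(x) = C1*exp(-x/2)


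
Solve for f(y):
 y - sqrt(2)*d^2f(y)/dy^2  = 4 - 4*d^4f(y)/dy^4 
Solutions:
 f(y) = C1 + C2*y + C3*exp(-2^(1/4)*y/2) + C4*exp(2^(1/4)*y/2) + sqrt(2)*y^3/12 - sqrt(2)*y^2


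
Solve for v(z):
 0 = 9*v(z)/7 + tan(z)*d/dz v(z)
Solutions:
 v(z) = C1/sin(z)^(9/7)


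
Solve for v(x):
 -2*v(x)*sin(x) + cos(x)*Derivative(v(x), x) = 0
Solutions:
 v(x) = C1/cos(x)^2


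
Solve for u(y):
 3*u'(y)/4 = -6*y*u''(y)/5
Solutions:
 u(y) = C1 + C2*y^(3/8)


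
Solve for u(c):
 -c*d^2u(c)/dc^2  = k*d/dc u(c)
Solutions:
 u(c) = C1 + c^(1 - re(k))*(C2*sin(log(c)*Abs(im(k))) + C3*cos(log(c)*im(k)))


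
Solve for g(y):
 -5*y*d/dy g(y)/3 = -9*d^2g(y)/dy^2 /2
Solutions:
 g(y) = C1 + C2*erfi(sqrt(15)*y/9)


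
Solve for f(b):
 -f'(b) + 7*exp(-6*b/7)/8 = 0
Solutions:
 f(b) = C1 - 49*exp(-6*b/7)/48


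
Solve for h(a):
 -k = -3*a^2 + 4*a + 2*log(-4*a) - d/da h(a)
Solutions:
 h(a) = C1 - a^3 + 2*a^2 + a*(k - 2 + 4*log(2)) + 2*a*log(-a)


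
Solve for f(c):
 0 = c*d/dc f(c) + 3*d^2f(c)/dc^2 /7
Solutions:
 f(c) = C1 + C2*erf(sqrt(42)*c/6)


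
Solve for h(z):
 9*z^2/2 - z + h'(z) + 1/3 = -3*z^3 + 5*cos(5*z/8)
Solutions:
 h(z) = C1 - 3*z^4/4 - 3*z^3/2 + z^2/2 - z/3 + 8*sin(5*z/8)


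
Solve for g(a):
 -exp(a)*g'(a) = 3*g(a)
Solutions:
 g(a) = C1*exp(3*exp(-a))


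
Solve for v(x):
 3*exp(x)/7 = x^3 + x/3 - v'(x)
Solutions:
 v(x) = C1 + x^4/4 + x^2/6 - 3*exp(x)/7


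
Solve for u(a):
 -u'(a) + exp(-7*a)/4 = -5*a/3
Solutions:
 u(a) = C1 + 5*a^2/6 - exp(-7*a)/28


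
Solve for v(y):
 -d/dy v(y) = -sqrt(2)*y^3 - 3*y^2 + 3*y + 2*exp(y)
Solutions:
 v(y) = C1 + sqrt(2)*y^4/4 + y^3 - 3*y^2/2 - 2*exp(y)


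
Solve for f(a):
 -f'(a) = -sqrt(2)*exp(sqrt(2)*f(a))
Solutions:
 f(a) = sqrt(2)*(2*log(-1/(C1 + sqrt(2)*a)) - log(2))/4


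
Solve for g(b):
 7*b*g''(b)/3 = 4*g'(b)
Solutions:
 g(b) = C1 + C2*b^(19/7)


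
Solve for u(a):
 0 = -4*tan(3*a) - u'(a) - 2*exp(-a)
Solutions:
 u(a) = C1 - 2*log(tan(3*a)^2 + 1)/3 + 2*exp(-a)


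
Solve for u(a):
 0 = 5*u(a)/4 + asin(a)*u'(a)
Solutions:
 u(a) = C1*exp(-5*Integral(1/asin(a), a)/4)


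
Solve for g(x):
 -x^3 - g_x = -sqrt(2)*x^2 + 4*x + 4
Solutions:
 g(x) = C1 - x^4/4 + sqrt(2)*x^3/3 - 2*x^2 - 4*x


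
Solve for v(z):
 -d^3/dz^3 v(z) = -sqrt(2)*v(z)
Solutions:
 v(z) = C3*exp(2^(1/6)*z) + (C1*sin(2^(1/6)*sqrt(3)*z/2) + C2*cos(2^(1/6)*sqrt(3)*z/2))*exp(-2^(1/6)*z/2)


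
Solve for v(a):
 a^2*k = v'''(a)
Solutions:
 v(a) = C1 + C2*a + C3*a^2 + a^5*k/60


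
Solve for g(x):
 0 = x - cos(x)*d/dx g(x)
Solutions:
 g(x) = C1 + Integral(x/cos(x), x)


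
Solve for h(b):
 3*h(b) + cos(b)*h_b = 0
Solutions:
 h(b) = C1*(sin(b) - 1)^(3/2)/(sin(b) + 1)^(3/2)


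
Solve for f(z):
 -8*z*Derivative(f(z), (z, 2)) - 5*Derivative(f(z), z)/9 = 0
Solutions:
 f(z) = C1 + C2*z^(67/72)


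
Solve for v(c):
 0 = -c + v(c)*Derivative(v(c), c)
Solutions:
 v(c) = -sqrt(C1 + c^2)
 v(c) = sqrt(C1 + c^2)


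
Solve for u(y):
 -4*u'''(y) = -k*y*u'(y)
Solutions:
 u(y) = C1 + Integral(C2*airyai(2^(1/3)*k^(1/3)*y/2) + C3*airybi(2^(1/3)*k^(1/3)*y/2), y)


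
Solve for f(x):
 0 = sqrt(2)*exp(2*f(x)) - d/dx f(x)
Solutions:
 f(x) = log(-sqrt(-1/(C1 + sqrt(2)*x))) - log(2)/2
 f(x) = log(-1/(C1 + sqrt(2)*x))/2 - log(2)/2


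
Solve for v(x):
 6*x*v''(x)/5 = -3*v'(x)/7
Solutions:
 v(x) = C1 + C2*x^(9/14)


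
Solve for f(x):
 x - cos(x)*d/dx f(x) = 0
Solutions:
 f(x) = C1 + Integral(x/cos(x), x)


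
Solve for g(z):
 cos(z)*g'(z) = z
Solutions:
 g(z) = C1 + Integral(z/cos(z), z)


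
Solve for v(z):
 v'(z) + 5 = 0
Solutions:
 v(z) = C1 - 5*z


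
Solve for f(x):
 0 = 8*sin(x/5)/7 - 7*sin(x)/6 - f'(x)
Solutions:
 f(x) = C1 - 40*cos(x/5)/7 + 7*cos(x)/6


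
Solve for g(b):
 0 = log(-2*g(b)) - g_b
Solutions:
 -Integral(1/(log(-_y) + log(2)), (_y, g(b))) = C1 - b


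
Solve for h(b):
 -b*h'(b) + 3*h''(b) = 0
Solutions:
 h(b) = C1 + C2*erfi(sqrt(6)*b/6)


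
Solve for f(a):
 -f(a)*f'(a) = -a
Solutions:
 f(a) = -sqrt(C1 + a^2)
 f(a) = sqrt(C1 + a^2)


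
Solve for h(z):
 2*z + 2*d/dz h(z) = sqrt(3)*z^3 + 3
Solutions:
 h(z) = C1 + sqrt(3)*z^4/8 - z^2/2 + 3*z/2


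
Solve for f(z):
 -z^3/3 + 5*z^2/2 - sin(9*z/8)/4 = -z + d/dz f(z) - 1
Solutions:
 f(z) = C1 - z^4/12 + 5*z^3/6 + z^2/2 + z + 2*cos(9*z/8)/9


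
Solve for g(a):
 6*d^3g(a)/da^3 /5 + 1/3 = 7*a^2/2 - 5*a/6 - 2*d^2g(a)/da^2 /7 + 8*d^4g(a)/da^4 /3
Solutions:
 g(a) = C1 + C2*a + C3*exp(a*(63 - sqrt(12369))/280) + C4*exp(a*(63 + sqrt(12369))/280) + 49*a^4/48 - 6349*a^3/360 + 67193*a^2/200


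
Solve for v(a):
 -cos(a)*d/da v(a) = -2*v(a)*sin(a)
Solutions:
 v(a) = C1/cos(a)^2


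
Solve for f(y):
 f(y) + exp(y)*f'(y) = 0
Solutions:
 f(y) = C1*exp(exp(-y))


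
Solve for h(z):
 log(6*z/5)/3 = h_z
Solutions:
 h(z) = C1 + z*log(z)/3 - z*log(5)/3 - z/3 + z*log(6)/3


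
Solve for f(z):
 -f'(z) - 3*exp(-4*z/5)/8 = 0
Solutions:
 f(z) = C1 + 15*exp(-4*z/5)/32


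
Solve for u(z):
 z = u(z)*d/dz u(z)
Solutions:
 u(z) = -sqrt(C1 + z^2)
 u(z) = sqrt(C1 + z^2)


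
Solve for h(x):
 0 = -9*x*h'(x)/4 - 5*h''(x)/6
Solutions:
 h(x) = C1 + C2*erf(3*sqrt(15)*x/10)


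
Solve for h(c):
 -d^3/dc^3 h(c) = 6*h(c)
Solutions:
 h(c) = C3*exp(-6^(1/3)*c) + (C1*sin(2^(1/3)*3^(5/6)*c/2) + C2*cos(2^(1/3)*3^(5/6)*c/2))*exp(6^(1/3)*c/2)


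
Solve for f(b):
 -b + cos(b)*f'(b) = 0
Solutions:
 f(b) = C1 + Integral(b/cos(b), b)


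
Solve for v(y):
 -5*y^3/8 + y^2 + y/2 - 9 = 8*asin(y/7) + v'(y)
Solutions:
 v(y) = C1 - 5*y^4/32 + y^3/3 + y^2/4 - 8*y*asin(y/7) - 9*y - 8*sqrt(49 - y^2)


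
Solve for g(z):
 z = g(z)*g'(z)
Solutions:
 g(z) = -sqrt(C1 + z^2)
 g(z) = sqrt(C1 + z^2)


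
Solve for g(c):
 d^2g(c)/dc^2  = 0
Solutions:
 g(c) = C1 + C2*c


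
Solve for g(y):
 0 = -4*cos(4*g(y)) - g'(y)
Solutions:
 g(y) = -asin((C1 + exp(32*y))/(C1 - exp(32*y)))/4 + pi/4
 g(y) = asin((C1 + exp(32*y))/(C1 - exp(32*y)))/4
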